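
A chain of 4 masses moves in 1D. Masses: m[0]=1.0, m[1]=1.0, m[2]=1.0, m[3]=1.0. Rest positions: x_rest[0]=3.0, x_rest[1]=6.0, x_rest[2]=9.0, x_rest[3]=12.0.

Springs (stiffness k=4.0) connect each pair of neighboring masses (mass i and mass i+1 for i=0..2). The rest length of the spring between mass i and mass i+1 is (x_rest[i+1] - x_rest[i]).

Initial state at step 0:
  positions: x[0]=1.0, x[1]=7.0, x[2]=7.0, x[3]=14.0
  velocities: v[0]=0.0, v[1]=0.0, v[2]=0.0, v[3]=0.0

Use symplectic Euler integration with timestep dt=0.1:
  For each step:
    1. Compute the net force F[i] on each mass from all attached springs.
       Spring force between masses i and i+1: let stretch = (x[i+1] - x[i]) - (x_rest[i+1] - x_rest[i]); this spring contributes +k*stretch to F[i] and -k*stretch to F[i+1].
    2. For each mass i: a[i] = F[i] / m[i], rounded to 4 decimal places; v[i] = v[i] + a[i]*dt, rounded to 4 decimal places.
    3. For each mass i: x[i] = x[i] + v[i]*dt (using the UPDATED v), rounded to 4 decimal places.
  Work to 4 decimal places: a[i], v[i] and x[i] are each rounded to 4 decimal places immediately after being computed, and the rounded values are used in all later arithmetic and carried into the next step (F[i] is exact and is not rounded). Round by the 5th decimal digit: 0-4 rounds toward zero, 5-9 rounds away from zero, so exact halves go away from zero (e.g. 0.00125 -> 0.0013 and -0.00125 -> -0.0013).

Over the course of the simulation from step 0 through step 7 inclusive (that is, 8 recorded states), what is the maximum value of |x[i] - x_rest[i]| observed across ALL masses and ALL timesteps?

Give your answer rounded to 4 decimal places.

Answer: 2.2133

Derivation:
Step 0: x=[1.0000 7.0000 7.0000 14.0000] v=[0.0000 0.0000 0.0000 0.0000]
Step 1: x=[1.1200 6.7600 7.2800 13.8400] v=[1.2000 -2.4000 2.8000 -1.6000]
Step 2: x=[1.3456 6.3152 7.8016 13.5376] v=[2.2560 -4.4480 5.2160 -3.0240]
Step 3: x=[1.6500 5.7311 8.4932 13.1258] v=[3.0438 -5.8413 6.9158 -4.1184]
Step 4: x=[1.9976 5.0942 9.2596 12.6487] v=[3.4762 -6.3689 7.6640 -4.7714]
Step 5: x=[2.3491 4.5001 9.9950 12.1560] v=[3.5148 -5.9414 7.3535 -4.9270]
Step 6: x=[2.6666 4.0397 10.5970 11.6969] v=[3.1752 -4.6038 6.0199 -4.5914]
Step 7: x=[2.9190 3.7867 10.9807 11.3138] v=[2.5244 -2.5301 3.8369 -3.8314]
Max displacement = 2.2133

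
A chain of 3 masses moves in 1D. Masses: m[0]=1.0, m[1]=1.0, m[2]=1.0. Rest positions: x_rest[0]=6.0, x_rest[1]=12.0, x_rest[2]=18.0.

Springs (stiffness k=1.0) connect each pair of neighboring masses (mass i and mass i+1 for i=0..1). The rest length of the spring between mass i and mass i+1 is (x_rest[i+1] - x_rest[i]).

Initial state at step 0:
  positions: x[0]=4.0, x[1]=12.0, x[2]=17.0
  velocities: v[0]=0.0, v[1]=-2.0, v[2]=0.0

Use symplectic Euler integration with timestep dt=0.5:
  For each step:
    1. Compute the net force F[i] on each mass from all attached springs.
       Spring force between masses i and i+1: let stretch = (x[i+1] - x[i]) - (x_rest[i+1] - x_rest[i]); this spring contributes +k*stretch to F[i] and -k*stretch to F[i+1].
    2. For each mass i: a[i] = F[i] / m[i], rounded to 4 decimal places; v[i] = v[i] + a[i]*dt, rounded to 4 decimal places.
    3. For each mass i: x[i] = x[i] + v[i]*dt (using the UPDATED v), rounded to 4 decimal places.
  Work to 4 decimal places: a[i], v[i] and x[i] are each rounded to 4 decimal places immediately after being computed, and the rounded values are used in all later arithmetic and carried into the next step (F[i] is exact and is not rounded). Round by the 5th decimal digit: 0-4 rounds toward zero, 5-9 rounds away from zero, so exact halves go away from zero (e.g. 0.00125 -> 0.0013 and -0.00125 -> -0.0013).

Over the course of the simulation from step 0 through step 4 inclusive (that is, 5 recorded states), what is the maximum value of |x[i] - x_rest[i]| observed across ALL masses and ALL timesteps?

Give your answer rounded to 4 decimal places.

Answer: 3.4844

Derivation:
Step 0: x=[4.0000 12.0000 17.0000] v=[0.0000 -2.0000 0.0000]
Step 1: x=[4.5000 10.2500 17.2500] v=[1.0000 -3.5000 0.5000]
Step 2: x=[4.9375 8.8125 17.2500] v=[0.8750 -2.8750 0.0000]
Step 3: x=[4.8438 8.5156 16.6406] v=[-0.1875 -0.5938 -1.2188]
Step 4: x=[4.1680 9.3320 15.5000] v=[-1.3516 1.6328 -2.2813]
Max displacement = 3.4844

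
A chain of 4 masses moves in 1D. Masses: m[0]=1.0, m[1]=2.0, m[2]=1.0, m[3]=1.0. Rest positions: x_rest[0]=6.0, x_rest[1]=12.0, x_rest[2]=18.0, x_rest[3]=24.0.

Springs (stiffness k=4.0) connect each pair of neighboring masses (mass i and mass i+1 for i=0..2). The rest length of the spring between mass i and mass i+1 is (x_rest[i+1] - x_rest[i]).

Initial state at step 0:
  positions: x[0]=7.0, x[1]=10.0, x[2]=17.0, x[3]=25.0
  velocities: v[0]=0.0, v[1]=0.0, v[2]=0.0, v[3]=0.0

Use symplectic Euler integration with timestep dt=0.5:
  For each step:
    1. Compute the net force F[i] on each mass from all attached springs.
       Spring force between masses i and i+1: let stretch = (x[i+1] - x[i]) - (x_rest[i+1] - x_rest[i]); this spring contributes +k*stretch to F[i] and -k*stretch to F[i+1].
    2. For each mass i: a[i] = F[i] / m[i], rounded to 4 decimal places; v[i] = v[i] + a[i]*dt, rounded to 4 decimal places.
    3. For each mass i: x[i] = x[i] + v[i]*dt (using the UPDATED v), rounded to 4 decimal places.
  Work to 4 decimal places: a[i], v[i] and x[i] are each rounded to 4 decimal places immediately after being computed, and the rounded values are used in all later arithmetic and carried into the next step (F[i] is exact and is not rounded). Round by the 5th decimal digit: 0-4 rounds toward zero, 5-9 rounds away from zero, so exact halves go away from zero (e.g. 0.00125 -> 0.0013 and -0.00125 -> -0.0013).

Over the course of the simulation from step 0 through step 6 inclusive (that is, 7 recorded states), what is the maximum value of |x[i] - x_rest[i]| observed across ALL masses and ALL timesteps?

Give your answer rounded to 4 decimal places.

Answer: 3.0000

Derivation:
Step 0: x=[7.0000 10.0000 17.0000 25.0000] v=[0.0000 0.0000 0.0000 0.0000]
Step 1: x=[4.0000 12.0000 18.0000 23.0000] v=[-6.0000 4.0000 2.0000 -4.0000]
Step 2: x=[3.0000 13.0000 18.0000 22.0000] v=[-2.0000 2.0000 0.0000 -2.0000]
Step 3: x=[6.0000 11.5000 17.0000 23.0000] v=[6.0000 -3.0000 -2.0000 2.0000]
Step 4: x=[8.5000 10.0000 16.5000 24.0000] v=[5.0000 -3.0000 -1.0000 2.0000]
Step 5: x=[6.5000 11.0000 17.0000 23.5000] v=[-4.0000 2.0000 1.0000 -1.0000]
Step 6: x=[3.0000 12.7500 18.0000 22.5000] v=[-7.0000 3.5000 2.0000 -2.0000]
Max displacement = 3.0000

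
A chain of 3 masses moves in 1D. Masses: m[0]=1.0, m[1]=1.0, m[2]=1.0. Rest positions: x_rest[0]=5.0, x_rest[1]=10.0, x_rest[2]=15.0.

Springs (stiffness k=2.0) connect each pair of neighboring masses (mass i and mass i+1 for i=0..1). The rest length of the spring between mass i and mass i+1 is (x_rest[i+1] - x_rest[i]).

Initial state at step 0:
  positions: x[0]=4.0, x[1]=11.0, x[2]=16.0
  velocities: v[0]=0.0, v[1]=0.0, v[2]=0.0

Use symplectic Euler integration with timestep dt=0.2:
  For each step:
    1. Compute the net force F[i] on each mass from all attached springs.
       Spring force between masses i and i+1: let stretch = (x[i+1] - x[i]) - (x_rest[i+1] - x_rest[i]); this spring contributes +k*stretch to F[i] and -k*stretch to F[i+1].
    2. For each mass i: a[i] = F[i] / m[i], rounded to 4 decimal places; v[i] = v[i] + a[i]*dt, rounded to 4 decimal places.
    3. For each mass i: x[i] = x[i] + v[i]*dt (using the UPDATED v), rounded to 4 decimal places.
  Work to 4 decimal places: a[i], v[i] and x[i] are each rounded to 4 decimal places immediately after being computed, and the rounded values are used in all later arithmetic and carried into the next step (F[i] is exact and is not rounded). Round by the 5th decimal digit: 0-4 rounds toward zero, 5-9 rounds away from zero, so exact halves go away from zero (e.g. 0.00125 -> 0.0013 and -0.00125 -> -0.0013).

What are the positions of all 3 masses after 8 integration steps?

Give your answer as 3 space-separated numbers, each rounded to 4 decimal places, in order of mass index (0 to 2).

Answer: 6.2530 10.0003 14.7467

Derivation:
Step 0: x=[4.0000 11.0000 16.0000] v=[0.0000 0.0000 0.0000]
Step 1: x=[4.1600 10.8400 16.0000] v=[0.8000 -0.8000 0.0000]
Step 2: x=[4.4544 10.5584 15.9872] v=[1.4720 -1.4080 -0.0640]
Step 3: x=[4.8371 10.2228 15.9401] v=[1.9136 -1.6781 -0.2355]
Step 4: x=[5.2507 9.9137 15.8356] v=[2.0679 -1.5455 -0.5224]
Step 5: x=[5.6373 9.7053 15.6574] v=[1.9331 -1.0419 -0.8912]
Step 6: x=[5.9494 9.6476 15.4030] v=[1.5603 -0.2883 -1.2720]
Step 7: x=[6.1573 9.7545 15.0882] v=[1.0396 0.5346 -1.5742]
Step 8: x=[6.2530 10.0003 14.7467] v=[0.4785 1.2292 -1.7077]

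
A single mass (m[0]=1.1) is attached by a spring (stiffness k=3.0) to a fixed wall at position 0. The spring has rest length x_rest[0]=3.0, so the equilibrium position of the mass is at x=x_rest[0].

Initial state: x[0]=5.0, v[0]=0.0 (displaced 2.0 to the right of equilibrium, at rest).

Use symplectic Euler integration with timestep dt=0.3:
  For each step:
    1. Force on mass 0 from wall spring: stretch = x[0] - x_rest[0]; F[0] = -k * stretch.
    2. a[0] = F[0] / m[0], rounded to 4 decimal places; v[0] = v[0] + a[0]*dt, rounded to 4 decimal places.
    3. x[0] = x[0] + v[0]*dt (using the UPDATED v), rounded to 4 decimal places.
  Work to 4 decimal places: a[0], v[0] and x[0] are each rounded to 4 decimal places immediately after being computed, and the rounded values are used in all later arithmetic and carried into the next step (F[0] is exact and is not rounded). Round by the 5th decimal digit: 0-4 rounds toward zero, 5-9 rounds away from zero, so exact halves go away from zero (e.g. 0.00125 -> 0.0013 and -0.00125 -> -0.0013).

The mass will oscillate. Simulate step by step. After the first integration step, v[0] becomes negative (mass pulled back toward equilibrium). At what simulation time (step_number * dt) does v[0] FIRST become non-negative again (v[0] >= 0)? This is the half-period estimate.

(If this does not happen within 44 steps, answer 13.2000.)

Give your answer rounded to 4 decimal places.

Answer: 2.1000

Derivation:
Step 0: x=[5.0000] v=[0.0000]
Step 1: x=[4.5091] v=[-1.6364]
Step 2: x=[3.6478] v=[-2.8711]
Step 3: x=[2.6275] v=[-3.4011]
Step 4: x=[1.6986] v=[-3.0963]
Step 5: x=[1.0892] v=[-2.0315]
Step 6: x=[0.9488] v=[-0.4681]
Step 7: x=[1.3119] v=[1.2102]
First v>=0 after going negative at step 7, time=2.1000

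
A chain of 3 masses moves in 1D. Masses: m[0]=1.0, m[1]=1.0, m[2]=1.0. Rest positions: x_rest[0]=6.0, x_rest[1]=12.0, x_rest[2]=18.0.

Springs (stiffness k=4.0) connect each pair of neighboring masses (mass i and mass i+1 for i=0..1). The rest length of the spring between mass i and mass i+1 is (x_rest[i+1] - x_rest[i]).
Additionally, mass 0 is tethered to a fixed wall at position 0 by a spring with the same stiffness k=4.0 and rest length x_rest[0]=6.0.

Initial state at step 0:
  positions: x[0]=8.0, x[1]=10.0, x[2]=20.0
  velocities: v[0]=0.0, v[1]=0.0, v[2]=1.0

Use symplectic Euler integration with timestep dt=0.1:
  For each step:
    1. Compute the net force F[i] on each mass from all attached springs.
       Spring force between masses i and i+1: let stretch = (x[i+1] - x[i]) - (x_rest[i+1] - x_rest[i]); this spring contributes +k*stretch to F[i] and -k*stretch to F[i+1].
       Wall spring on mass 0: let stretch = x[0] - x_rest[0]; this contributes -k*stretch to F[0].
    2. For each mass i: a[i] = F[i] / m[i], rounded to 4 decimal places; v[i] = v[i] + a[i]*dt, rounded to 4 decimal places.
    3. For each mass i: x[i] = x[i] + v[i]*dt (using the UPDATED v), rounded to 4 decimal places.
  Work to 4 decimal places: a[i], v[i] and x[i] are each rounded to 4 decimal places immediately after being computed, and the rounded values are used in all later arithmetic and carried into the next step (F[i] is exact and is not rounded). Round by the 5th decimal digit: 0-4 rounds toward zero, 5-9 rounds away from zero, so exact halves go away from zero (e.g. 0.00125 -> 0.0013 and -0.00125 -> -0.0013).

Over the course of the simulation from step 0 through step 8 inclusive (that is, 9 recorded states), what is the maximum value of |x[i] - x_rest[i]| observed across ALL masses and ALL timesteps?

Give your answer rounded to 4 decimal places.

Answer: 3.1804

Derivation:
Step 0: x=[8.0000 10.0000 20.0000] v=[0.0000 0.0000 1.0000]
Step 1: x=[7.7600 10.3200 19.9400] v=[-2.4000 3.2000 -0.6000]
Step 2: x=[7.3120 10.9224 19.7352] v=[-4.4800 6.0240 -2.0480]
Step 3: x=[6.7159 11.7329 19.4179] v=[-5.9606 8.1050 -3.1731]
Step 4: x=[6.0519 12.6501 19.0332] v=[-6.6402 9.1722 -3.8471]
Step 5: x=[5.4097 13.5587 18.6332] v=[-6.4217 9.0862 -4.0003]
Step 6: x=[4.8771 14.3443 18.2702] v=[-5.3260 7.8564 -3.6301]
Step 7: x=[4.5281 14.9083 17.9902] v=[-3.4900 5.6399 -2.8005]
Step 8: x=[4.4132 15.1804 17.8269] v=[-1.1492 2.7206 -1.6333]
Max displacement = 3.1804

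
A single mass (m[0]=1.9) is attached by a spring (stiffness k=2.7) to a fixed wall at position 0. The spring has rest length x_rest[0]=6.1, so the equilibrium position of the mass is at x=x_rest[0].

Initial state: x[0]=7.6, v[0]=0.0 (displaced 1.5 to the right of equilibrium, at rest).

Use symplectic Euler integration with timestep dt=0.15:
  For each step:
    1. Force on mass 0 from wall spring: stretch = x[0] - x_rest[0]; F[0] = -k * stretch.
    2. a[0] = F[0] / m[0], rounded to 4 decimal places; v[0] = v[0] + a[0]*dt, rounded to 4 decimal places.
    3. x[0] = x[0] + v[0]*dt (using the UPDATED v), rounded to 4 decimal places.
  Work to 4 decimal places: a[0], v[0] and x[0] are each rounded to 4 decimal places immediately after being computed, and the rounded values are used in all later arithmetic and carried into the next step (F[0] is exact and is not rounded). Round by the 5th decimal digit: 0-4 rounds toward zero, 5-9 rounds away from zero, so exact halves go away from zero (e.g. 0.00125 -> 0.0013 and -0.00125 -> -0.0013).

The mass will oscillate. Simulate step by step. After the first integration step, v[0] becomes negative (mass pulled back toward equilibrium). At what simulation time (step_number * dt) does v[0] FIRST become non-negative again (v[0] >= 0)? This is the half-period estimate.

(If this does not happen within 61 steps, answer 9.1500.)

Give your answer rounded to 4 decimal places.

Answer: 2.7000

Derivation:
Step 0: x=[7.6000] v=[0.0000]
Step 1: x=[7.5520] v=[-0.3197]
Step 2: x=[7.4576] v=[-0.6292]
Step 3: x=[7.3198] v=[-0.9186]
Step 4: x=[7.1430] v=[-1.1786]
Step 5: x=[6.9329] v=[-1.4009]
Step 6: x=[6.6961] v=[-1.5784]
Step 7: x=[6.4403] v=[-1.7055]
Step 8: x=[6.1736] v=[-1.7780]
Step 9: x=[5.9045] v=[-1.7937]
Step 10: x=[5.6417] v=[-1.7520]
Step 11: x=[5.3936] v=[-1.6543]
Step 12: x=[5.1680] v=[-1.5037]
Step 13: x=[4.9723] v=[-1.3050]
Step 14: x=[4.8126] v=[-1.0646]
Step 15: x=[4.6941] v=[-0.7902]
Step 16: x=[4.6205] v=[-0.4905]
Step 17: x=[4.5942] v=[-0.1751]
Step 18: x=[4.6161] v=[0.1459]
First v>=0 after going negative at step 18, time=2.7000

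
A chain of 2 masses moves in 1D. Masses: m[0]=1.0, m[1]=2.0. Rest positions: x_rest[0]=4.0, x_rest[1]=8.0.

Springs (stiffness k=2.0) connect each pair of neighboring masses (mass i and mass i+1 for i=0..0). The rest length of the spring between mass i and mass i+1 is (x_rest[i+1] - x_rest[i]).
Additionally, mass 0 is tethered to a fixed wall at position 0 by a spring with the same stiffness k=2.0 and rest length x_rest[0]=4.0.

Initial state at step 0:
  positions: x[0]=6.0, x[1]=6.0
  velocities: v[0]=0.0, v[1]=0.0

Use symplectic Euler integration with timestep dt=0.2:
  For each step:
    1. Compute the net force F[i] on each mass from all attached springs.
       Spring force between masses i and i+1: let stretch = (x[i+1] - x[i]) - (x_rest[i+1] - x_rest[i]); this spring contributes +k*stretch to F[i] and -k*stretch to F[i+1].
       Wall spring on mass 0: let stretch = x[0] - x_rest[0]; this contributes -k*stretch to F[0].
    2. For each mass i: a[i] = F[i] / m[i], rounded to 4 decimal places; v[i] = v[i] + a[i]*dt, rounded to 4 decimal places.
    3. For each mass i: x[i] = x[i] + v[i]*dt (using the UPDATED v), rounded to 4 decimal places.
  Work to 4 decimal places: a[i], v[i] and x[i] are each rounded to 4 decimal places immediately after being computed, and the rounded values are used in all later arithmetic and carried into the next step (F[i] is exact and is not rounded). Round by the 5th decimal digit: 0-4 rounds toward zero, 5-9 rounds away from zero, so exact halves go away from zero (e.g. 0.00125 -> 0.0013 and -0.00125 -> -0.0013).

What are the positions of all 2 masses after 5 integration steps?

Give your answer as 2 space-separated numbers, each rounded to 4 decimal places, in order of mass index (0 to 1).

Answer: 1.5036 7.6256

Derivation:
Step 0: x=[6.0000 6.0000] v=[0.0000 0.0000]
Step 1: x=[5.5200 6.1600] v=[-2.4000 0.8000]
Step 2: x=[4.6496 6.4544] v=[-4.3520 1.4720]
Step 3: x=[3.5516 6.8366] v=[-5.4899 1.9110]
Step 4: x=[2.4323 7.2474] v=[-5.5965 2.0540]
Step 5: x=[1.5036 7.6256] v=[-4.6434 1.8910]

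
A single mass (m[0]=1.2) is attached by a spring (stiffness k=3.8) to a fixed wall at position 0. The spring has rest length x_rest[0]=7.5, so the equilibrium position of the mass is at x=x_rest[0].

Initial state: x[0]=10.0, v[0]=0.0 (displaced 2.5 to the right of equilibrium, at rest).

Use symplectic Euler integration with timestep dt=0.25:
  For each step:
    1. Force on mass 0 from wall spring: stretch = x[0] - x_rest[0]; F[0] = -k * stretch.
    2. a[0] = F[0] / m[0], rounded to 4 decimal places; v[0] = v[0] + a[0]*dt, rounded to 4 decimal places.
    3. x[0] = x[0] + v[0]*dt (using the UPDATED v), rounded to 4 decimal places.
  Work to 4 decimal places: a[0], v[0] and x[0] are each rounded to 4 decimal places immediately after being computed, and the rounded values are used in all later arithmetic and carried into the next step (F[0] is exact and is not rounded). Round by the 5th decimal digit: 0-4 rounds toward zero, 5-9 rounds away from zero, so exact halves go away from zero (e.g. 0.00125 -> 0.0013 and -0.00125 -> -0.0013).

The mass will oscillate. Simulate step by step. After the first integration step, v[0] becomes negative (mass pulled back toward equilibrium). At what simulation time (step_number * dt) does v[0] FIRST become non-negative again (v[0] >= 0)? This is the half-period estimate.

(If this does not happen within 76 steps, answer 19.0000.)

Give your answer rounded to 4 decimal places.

Step 0: x=[10.0000] v=[0.0000]
Step 1: x=[9.5052] v=[-1.9792]
Step 2: x=[8.6135] v=[-3.5667]
Step 3: x=[7.5015] v=[-4.4482]
Step 4: x=[6.3892] v=[-4.4494]
Step 5: x=[5.4967] v=[-3.5700]
Step 6: x=[5.0007] v=[-1.9841]
Step 7: x=[4.9993] v=[-0.0055]
Step 8: x=[5.4929] v=[1.9742]
First v>=0 after going negative at step 8, time=2.0000

Answer: 2.0000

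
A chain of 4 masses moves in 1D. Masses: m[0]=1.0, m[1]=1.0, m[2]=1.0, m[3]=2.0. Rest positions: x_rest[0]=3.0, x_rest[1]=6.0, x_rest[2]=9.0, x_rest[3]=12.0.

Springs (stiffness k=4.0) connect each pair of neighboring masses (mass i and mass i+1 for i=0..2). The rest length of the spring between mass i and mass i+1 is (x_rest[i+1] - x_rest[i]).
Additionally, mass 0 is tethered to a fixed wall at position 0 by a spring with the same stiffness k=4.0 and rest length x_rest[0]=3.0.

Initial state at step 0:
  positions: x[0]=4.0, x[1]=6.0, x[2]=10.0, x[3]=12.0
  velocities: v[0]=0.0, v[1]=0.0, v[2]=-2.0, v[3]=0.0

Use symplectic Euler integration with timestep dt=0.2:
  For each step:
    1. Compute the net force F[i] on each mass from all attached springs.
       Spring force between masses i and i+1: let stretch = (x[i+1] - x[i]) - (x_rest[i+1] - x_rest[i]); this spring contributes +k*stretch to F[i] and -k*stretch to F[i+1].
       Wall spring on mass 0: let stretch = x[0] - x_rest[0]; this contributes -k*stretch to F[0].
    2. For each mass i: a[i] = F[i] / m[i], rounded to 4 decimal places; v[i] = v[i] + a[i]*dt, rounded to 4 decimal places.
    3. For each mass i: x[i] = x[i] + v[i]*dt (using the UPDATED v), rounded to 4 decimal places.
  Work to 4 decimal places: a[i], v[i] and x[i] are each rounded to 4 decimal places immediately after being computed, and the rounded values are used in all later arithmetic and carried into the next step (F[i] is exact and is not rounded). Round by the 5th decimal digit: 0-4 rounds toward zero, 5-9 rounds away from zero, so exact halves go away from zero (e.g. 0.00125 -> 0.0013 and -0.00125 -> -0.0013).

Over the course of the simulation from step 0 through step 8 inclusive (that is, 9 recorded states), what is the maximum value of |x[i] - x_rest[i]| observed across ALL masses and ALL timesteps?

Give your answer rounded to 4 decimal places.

Answer: 1.5663

Derivation:
Step 0: x=[4.0000 6.0000 10.0000 12.0000] v=[0.0000 0.0000 -2.0000 0.0000]
Step 1: x=[3.6800 6.3200 9.2800 12.0800] v=[-1.6000 1.6000 -3.6000 0.4000]
Step 2: x=[3.1936 6.6912 8.5344 12.1760] v=[-2.4320 1.8560 -3.7280 0.4800]
Step 3: x=[2.7558 6.7977 8.0765 12.2207] v=[-2.1888 0.5325 -2.2893 0.2234]
Step 4: x=[2.5238 6.4621 8.0771 12.1738] v=[-1.1599 -1.6780 0.0030 -0.2343]
Step 5: x=[2.5181 5.7548 8.4748 12.0392] v=[-0.0283 -3.5366 1.9884 -0.6730]
Step 6: x=[2.6274 4.9648 9.0076 11.8594] v=[0.5466 -3.9500 2.6639 -0.8988]
Step 7: x=[2.6903 4.4477 9.3498 11.6915] v=[0.3146 -2.5857 1.7111 -0.8395]
Step 8: x=[2.6040 4.4337 9.2824 11.5763] v=[-0.4317 -0.0699 -0.3372 -0.5762]
Max displacement = 1.5663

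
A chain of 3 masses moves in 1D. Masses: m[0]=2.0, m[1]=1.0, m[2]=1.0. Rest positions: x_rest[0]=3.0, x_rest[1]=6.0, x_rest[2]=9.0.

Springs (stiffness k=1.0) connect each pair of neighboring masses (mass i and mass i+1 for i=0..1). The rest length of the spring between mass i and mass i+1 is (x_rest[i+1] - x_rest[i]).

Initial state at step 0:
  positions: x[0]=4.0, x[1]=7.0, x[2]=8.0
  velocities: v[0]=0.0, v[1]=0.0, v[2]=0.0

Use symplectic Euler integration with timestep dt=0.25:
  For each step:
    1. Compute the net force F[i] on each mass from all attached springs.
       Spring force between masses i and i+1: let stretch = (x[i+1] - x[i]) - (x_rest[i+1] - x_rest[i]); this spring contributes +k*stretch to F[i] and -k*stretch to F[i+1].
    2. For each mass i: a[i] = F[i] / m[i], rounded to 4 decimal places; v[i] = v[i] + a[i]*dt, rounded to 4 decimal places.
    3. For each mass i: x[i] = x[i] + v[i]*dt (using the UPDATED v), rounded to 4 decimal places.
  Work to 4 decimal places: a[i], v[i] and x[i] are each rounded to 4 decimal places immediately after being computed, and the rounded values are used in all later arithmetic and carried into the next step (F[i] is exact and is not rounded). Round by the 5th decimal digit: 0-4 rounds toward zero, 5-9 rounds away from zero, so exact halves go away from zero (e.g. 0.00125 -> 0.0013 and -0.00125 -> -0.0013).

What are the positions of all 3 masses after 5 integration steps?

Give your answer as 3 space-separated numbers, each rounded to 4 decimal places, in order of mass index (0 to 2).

Step 0: x=[4.0000 7.0000 8.0000] v=[0.0000 0.0000 0.0000]
Step 1: x=[4.0000 6.8750 8.1250] v=[0.0000 -0.5000 0.5000]
Step 2: x=[3.9961 6.6484 8.3594] v=[-0.0156 -0.9063 0.9375]
Step 3: x=[3.9813 6.3630 8.6744] v=[-0.0591 -1.1416 1.2598]
Step 4: x=[3.9472 6.0732 9.0324] v=[-0.1364 -1.1592 1.4320]
Step 5: x=[3.8858 5.8355 9.3930] v=[-0.2457 -0.9509 1.4422]

Answer: 3.8858 5.8355 9.3930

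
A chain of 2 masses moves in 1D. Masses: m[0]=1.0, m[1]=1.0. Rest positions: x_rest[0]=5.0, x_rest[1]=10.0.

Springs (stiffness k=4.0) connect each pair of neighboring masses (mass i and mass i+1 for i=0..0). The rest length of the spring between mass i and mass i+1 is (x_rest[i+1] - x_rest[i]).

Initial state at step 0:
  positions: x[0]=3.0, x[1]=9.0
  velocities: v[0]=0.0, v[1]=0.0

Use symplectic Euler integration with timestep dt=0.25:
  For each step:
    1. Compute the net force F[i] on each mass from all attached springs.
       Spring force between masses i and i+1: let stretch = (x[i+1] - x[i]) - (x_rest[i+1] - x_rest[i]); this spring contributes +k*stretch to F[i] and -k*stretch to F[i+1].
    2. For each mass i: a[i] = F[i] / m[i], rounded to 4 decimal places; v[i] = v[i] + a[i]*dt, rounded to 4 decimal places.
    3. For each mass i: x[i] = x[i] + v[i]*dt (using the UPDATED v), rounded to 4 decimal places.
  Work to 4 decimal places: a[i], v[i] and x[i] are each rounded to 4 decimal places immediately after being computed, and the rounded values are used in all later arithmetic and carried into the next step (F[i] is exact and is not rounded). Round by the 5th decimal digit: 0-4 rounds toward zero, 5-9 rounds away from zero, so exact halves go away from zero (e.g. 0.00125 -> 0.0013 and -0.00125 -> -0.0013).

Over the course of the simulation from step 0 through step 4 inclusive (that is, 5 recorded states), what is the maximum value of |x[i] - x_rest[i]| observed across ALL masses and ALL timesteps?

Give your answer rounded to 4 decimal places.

Answer: 2.0312

Derivation:
Step 0: x=[3.0000 9.0000] v=[0.0000 0.0000]
Step 1: x=[3.2500 8.7500] v=[1.0000 -1.0000]
Step 2: x=[3.6250 8.3750] v=[1.5000 -1.5000]
Step 3: x=[3.9375 8.0625] v=[1.2500 -1.2500]
Step 4: x=[4.0313 7.9688] v=[0.3750 -0.3750]
Max displacement = 2.0312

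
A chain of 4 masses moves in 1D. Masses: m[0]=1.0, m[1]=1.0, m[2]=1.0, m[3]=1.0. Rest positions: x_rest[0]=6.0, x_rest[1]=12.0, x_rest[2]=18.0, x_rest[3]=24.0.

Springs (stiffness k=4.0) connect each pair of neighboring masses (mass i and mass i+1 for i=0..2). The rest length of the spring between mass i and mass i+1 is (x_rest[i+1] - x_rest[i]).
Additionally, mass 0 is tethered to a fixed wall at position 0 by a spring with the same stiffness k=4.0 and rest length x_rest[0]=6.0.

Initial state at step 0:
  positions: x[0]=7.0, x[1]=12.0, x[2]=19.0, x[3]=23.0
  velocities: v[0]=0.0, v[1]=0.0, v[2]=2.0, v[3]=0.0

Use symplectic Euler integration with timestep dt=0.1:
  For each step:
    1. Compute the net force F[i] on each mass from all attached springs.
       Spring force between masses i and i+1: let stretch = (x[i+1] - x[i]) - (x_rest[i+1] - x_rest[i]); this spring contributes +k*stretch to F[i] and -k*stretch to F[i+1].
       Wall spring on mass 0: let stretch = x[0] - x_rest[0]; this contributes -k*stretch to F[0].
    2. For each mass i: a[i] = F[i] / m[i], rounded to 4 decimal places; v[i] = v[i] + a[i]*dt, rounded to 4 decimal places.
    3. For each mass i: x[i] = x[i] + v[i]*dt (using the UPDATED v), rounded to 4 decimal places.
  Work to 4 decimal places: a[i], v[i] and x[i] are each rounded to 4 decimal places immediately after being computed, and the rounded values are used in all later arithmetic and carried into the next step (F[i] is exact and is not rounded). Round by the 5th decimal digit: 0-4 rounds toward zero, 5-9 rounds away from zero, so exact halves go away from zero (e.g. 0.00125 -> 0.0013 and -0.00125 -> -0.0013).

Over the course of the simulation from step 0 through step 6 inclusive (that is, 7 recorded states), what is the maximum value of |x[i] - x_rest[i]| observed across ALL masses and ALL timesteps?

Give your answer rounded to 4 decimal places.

Step 0: x=[7.0000 12.0000 19.0000 23.0000] v=[0.0000 0.0000 2.0000 0.0000]
Step 1: x=[6.9200 12.0800 19.0800 23.0800] v=[-0.8000 0.8000 0.8000 0.8000]
Step 2: x=[6.7696 12.2336 19.0400 23.2400] v=[-1.5040 1.5360 -0.4000 1.6000]
Step 3: x=[6.5670 12.4409 18.8957 23.4720] v=[-2.0262 2.0730 -1.4426 2.3200]
Step 4: x=[6.3367 12.6714 18.6763 23.7610] v=[-2.3034 2.3054 -2.1940 2.8895]
Step 5: x=[6.1063 12.8888 18.4201 24.0866] v=[-2.3042 2.1735 -2.5621 3.2556]
Step 6: x=[5.9029 13.0561 18.1693 24.4255] v=[-2.0337 1.6730 -2.5080 3.3890]
Max displacement = 1.0800

Answer: 1.0800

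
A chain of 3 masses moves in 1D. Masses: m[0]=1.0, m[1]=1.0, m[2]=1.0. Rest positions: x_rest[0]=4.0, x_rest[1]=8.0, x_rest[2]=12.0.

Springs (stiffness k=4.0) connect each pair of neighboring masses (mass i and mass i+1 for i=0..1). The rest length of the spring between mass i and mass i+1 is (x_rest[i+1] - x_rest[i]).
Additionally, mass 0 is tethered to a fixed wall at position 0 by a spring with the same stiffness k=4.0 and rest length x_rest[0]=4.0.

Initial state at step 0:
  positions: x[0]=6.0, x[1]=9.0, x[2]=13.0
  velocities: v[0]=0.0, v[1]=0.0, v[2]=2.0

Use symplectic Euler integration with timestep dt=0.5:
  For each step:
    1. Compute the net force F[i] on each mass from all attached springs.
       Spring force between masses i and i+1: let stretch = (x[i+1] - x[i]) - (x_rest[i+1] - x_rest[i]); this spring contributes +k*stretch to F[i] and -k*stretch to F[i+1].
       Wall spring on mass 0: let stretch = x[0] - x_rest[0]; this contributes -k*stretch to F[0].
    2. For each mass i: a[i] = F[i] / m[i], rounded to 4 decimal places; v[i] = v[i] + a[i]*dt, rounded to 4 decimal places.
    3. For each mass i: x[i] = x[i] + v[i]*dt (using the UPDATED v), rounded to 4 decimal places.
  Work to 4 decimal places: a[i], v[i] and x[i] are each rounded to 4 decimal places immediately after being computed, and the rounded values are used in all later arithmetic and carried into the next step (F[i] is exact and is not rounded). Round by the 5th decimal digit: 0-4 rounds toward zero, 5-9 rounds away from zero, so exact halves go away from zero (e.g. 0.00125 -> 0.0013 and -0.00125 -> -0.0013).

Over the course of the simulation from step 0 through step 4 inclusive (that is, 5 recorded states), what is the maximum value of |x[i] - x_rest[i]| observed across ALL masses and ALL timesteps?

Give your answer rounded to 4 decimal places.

Step 0: x=[6.0000 9.0000 13.0000] v=[0.0000 0.0000 2.0000]
Step 1: x=[3.0000 10.0000 14.0000] v=[-6.0000 2.0000 2.0000]
Step 2: x=[4.0000 8.0000 15.0000] v=[2.0000 -4.0000 2.0000]
Step 3: x=[5.0000 9.0000 13.0000] v=[2.0000 2.0000 -4.0000]
Step 4: x=[5.0000 10.0000 11.0000] v=[0.0000 2.0000 -4.0000]
Max displacement = 3.0000

Answer: 3.0000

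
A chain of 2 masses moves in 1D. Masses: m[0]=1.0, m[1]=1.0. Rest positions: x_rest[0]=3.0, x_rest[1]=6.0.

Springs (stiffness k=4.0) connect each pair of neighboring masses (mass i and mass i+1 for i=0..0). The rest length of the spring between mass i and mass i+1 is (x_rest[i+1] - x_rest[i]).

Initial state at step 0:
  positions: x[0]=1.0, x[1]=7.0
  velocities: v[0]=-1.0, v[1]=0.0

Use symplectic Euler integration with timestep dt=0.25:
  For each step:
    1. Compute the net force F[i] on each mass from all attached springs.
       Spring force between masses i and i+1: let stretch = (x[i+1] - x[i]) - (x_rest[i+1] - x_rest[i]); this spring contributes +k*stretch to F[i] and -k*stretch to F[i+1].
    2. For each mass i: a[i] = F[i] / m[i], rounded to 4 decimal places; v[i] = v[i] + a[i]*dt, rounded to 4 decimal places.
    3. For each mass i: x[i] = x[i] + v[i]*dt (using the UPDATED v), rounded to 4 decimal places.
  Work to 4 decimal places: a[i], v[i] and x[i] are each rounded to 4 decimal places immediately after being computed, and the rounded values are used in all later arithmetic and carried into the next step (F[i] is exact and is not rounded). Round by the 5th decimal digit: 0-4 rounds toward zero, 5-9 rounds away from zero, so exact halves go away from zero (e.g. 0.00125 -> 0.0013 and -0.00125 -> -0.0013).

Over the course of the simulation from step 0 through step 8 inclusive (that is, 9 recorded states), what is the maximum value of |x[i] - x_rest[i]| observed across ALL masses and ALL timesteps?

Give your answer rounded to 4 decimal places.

Answer: 2.9969

Derivation:
Step 0: x=[1.0000 7.0000] v=[-1.0000 0.0000]
Step 1: x=[1.5000 6.2500] v=[2.0000 -3.0000]
Step 2: x=[2.4375 5.0625] v=[3.7500 -4.7500]
Step 3: x=[3.2813 3.9688] v=[3.3750 -4.3750]
Step 4: x=[3.5469 3.4532] v=[1.0625 -2.0625]
Step 5: x=[3.0391 3.7110] v=[-2.0312 1.0312]
Step 6: x=[1.9493 4.5508] v=[-4.3593 3.3593]
Step 7: x=[0.7599 5.4903] v=[-4.7578 3.7578]
Step 8: x=[0.0031 5.9972] v=[-3.0274 2.0274]
Max displacement = 2.9969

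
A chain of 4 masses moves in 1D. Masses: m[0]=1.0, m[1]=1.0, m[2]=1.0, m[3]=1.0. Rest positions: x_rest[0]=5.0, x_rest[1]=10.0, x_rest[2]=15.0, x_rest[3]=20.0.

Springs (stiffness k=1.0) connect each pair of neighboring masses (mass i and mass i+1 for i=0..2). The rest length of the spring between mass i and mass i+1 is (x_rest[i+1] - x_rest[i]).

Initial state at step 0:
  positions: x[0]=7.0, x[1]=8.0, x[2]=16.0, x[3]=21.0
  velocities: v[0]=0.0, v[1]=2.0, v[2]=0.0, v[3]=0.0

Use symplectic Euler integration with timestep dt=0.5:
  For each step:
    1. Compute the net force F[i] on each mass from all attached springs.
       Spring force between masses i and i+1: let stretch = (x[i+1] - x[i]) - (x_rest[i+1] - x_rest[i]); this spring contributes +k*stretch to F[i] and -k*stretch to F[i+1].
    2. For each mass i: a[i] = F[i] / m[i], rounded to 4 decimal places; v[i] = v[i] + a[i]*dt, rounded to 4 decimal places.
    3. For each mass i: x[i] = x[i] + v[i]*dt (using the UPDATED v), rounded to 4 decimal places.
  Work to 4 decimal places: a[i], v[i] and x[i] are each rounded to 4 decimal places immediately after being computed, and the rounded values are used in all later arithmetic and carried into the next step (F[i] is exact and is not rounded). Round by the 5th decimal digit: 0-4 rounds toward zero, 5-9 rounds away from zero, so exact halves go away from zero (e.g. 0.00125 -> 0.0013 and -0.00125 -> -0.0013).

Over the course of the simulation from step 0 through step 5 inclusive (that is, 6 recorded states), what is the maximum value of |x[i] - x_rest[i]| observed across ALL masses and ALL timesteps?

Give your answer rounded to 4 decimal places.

Answer: 4.3438

Derivation:
Step 0: x=[7.0000 8.0000 16.0000 21.0000] v=[0.0000 2.0000 0.0000 0.0000]
Step 1: x=[6.0000 10.7500 15.2500 21.0000] v=[-2.0000 5.5000 -1.5000 0.0000]
Step 2: x=[4.9375 13.4375 14.8125 20.8125] v=[-2.1250 5.3750 -0.8750 -0.3750]
Step 3: x=[4.7500 14.3438 15.5313 20.3750] v=[-0.3750 1.8125 1.4375 -0.8750]
Step 4: x=[5.7110 13.1485 17.1641 19.9766] v=[1.9219 -2.3907 3.2656 -0.7969]
Step 5: x=[7.2814 11.0977 18.4962 20.1251] v=[3.1407 -4.1017 2.6641 0.2969]
Max displacement = 4.3438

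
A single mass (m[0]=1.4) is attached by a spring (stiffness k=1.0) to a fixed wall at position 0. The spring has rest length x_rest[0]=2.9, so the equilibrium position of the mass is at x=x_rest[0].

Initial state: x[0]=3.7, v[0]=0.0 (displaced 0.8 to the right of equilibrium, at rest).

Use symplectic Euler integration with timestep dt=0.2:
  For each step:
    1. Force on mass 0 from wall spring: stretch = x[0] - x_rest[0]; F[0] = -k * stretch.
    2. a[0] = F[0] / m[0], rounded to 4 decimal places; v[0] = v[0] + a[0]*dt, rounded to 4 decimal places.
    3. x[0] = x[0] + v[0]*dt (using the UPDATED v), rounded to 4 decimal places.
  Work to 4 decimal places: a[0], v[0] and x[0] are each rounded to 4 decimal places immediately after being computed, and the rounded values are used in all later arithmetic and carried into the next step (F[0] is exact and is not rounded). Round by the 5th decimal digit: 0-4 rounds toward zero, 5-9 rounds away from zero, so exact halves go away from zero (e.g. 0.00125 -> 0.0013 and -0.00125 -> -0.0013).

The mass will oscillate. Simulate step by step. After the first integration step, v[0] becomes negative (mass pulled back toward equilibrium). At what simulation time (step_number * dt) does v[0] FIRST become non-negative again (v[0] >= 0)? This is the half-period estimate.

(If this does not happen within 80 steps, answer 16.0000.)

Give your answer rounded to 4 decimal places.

Step 0: x=[3.7000] v=[0.0000]
Step 1: x=[3.6771] v=[-0.1143]
Step 2: x=[3.6320] v=[-0.2253]
Step 3: x=[3.5660] v=[-0.3299]
Step 4: x=[3.4810] v=[-0.4250]
Step 5: x=[3.3794] v=[-0.5080]
Step 6: x=[3.2641] v=[-0.5765]
Step 7: x=[3.1384] v=[-0.6285]
Step 8: x=[3.0059] v=[-0.6626]
Step 9: x=[2.8704] v=[-0.6777]
Step 10: x=[2.7357] v=[-0.6735]
Step 11: x=[2.6057] v=[-0.6500]
Step 12: x=[2.4841] v=[-0.6080]
Step 13: x=[2.3744] v=[-0.5486]
Step 14: x=[2.2797] v=[-0.4735]
Step 15: x=[2.2027] v=[-0.3849]
Step 16: x=[2.1456] v=[-0.2853]
Step 17: x=[2.1101] v=[-0.1775]
Step 18: x=[2.0972] v=[-0.0647]
Step 19: x=[2.1072] v=[0.0500]
First v>=0 after going negative at step 19, time=3.8000

Answer: 3.8000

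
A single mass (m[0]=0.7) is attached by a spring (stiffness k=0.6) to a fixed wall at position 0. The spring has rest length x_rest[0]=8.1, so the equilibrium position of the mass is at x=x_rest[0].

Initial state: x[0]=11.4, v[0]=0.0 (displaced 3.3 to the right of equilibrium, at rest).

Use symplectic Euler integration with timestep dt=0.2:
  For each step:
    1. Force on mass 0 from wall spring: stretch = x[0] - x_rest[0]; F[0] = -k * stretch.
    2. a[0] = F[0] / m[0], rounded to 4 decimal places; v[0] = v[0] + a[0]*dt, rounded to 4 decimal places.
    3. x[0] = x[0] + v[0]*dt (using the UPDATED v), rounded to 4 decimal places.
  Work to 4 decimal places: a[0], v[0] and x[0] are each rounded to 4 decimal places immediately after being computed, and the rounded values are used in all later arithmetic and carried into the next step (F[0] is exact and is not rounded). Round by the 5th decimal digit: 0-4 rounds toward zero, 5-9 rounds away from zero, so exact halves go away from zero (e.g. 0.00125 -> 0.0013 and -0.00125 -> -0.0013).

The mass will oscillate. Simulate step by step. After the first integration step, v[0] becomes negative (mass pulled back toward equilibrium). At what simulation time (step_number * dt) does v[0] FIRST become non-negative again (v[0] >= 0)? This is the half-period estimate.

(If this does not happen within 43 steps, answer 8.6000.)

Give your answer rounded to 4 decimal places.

Answer: 3.4000

Derivation:
Step 0: x=[11.4000] v=[0.0000]
Step 1: x=[11.2869] v=[-0.5657]
Step 2: x=[11.0645] v=[-1.1120]
Step 3: x=[10.7405] v=[-1.6202]
Step 4: x=[10.3259] v=[-2.0729]
Step 5: x=[9.8350] v=[-2.4545]
Step 6: x=[9.2846] v=[-2.7519]
Step 7: x=[8.6936] v=[-2.9550]
Step 8: x=[8.0822] v=[-3.0568]
Step 9: x=[7.4715] v=[-3.0537]
Step 10: x=[6.8823] v=[-2.9460]
Step 11: x=[6.3348] v=[-2.7373]
Step 12: x=[5.8479] v=[-2.4347]
Step 13: x=[5.4382] v=[-2.0486]
Step 14: x=[5.1197] v=[-1.5923]
Step 15: x=[4.9034] v=[-1.0814]
Step 16: x=[4.7967] v=[-0.5334]
Step 17: x=[4.8033] v=[0.0329]
First v>=0 after going negative at step 17, time=3.4000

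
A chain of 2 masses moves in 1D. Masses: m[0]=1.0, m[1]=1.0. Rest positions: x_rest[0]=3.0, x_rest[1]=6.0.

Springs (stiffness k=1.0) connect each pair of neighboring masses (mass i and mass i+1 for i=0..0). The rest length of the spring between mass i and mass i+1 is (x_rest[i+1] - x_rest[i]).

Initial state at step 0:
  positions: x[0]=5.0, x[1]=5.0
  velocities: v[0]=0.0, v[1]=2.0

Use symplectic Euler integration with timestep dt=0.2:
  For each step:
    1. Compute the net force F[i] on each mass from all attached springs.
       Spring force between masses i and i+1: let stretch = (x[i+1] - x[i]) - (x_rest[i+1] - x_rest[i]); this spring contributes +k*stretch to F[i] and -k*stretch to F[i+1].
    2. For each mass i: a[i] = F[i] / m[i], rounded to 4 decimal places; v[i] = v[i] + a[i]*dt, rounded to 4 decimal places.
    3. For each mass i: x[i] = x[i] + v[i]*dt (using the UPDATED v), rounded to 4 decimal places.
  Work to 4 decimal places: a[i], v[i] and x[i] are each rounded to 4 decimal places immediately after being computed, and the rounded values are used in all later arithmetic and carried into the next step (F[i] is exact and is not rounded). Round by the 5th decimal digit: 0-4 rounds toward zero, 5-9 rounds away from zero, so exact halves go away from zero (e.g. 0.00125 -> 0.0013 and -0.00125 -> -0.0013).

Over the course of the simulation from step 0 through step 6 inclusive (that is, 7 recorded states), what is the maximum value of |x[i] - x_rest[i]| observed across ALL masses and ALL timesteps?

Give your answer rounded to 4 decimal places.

Step 0: x=[5.0000 5.0000] v=[0.0000 2.0000]
Step 1: x=[4.8800 5.5200] v=[-0.6000 2.6000]
Step 2: x=[4.6656 6.1344] v=[-1.0720 3.0720]
Step 3: x=[4.3900 6.8100] v=[-1.3782 3.3782]
Step 4: x=[4.0912 7.5088] v=[-1.4942 3.4942]
Step 5: x=[3.8091 8.1909] v=[-1.4107 3.4107]
Step 6: x=[3.5822 8.8178] v=[-1.1343 3.1343]
Max displacement = 2.8178

Answer: 2.8178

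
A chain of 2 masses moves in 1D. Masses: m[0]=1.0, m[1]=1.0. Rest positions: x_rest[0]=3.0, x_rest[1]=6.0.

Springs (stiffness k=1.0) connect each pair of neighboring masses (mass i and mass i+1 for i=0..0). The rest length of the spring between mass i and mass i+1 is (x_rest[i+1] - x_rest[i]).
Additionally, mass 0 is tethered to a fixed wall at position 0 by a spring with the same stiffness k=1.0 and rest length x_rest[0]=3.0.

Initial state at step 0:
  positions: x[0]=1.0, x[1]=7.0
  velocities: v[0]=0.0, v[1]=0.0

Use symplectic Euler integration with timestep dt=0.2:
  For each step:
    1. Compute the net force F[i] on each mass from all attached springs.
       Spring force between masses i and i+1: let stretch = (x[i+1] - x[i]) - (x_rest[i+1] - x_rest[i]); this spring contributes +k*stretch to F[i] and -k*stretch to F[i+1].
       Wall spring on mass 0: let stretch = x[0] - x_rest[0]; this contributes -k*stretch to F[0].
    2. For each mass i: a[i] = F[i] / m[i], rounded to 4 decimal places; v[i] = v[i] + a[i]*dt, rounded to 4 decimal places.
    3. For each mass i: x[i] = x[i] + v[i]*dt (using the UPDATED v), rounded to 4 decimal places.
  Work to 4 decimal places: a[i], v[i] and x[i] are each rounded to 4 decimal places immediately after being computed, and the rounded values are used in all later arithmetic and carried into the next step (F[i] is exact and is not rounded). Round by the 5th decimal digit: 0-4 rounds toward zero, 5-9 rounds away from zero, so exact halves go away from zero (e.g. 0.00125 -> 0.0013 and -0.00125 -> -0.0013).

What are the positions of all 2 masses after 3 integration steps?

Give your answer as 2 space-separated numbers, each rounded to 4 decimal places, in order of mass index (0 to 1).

Answer: 2.0982 6.3427

Derivation:
Step 0: x=[1.0000 7.0000] v=[0.0000 0.0000]
Step 1: x=[1.2000 6.8800] v=[1.0000 -0.6000]
Step 2: x=[1.5792 6.6528] v=[1.8960 -1.1360]
Step 3: x=[2.0982 6.3427] v=[2.5949 -1.5507]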